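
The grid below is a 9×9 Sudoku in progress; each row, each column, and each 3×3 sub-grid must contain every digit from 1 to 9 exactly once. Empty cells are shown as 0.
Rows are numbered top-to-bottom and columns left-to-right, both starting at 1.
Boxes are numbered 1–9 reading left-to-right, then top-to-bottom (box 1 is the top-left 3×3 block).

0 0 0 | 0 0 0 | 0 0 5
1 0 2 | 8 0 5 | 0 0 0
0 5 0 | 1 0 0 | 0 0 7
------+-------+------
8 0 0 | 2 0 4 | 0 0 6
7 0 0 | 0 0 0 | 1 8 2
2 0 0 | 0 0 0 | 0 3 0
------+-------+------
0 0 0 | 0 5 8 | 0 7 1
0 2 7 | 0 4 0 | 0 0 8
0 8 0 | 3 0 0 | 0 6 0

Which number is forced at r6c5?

8

Cell r6c5 itself could take any of {1, 6, 7, 8, 9} by direct elimination.
Consider where 8 can go in column 5.
r1c5 is out (box 2 already has a 8). r2c5 is out (row 2 already has a 8). r3c5 is out (box 2 already has a 8). r4c5 is out (row 4 already has a 8). The remaining empty cells in column 5 are similarly blocked.
So the only cell in column 5 that can hold 8 is r6c5.
Therefore r6c5 = 8.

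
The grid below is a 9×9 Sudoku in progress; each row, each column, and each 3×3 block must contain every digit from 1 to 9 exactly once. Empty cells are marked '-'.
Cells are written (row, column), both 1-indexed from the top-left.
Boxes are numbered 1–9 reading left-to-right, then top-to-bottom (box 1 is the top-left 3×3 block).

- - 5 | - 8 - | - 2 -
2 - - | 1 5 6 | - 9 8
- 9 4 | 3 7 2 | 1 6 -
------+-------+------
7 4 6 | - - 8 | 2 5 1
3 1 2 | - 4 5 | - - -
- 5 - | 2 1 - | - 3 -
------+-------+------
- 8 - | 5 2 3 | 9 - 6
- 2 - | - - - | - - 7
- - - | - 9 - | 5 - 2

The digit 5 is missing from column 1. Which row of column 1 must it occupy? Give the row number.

Consider where 5 can go in column 1.
(1,1) is out (row 1 already has a 5).
(3,1) is out (box 1 already has a 5).
(6,1) is out (row 6 already has a 5).
(7,1) is out (row 7 already has a 5).
(9,1) is out (row 9 already has a 5).
So the only cell in column 1 that can hold 5 is (8,1).
That is row 8.

8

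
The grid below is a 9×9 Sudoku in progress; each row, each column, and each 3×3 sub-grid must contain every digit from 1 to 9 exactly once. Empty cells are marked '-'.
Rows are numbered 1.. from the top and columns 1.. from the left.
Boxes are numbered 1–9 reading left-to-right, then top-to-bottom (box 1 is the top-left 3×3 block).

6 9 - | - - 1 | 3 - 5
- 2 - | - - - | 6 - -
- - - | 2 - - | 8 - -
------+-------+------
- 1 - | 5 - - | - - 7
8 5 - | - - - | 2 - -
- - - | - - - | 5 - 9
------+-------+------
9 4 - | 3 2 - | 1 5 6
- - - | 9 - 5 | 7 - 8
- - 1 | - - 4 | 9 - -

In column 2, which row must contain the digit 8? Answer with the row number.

9

Consider where 8 can go in column 2.
row 3, column 2 is out (row 3 already has a 8).
row 6, column 2 is out (box 4 already has a 8).
row 8, column 2 is out (row 8 already has a 8).
So the only cell in column 2 that can hold 8 is row 9, column 2.
That is row 9.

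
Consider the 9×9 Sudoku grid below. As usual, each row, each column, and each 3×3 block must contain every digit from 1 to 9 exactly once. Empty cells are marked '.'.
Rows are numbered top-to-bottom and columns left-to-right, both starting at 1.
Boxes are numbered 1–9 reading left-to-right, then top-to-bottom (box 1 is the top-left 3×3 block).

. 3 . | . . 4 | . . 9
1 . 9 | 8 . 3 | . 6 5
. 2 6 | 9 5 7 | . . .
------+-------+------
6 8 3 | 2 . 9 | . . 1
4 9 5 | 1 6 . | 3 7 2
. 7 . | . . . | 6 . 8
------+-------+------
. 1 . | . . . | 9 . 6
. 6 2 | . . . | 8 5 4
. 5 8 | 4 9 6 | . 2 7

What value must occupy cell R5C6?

Row 5 already contains {1, 2, 3, 4, 5, 6, 7, 9}.
Column 6 already contains {3, 4, 6, 7, 9}.
Its 3×3 block (box 5) already contains {1, 2, 6, 9}.
The only value from 1–9 not eliminated is 8, so R5C6 = 8.

8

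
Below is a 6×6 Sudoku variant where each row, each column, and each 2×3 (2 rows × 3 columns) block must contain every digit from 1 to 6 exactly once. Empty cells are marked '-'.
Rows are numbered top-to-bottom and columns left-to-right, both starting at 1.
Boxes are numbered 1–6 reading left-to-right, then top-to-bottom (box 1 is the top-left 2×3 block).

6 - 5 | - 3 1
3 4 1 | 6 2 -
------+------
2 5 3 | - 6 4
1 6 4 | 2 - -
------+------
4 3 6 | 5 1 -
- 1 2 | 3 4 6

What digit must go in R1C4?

4

Row 1 already contains {1, 3, 5, 6}.
Column 4 already contains {2, 3, 5, 6}.
Its 2×3 block (box 2) already contains {1, 2, 3, 6}.
The only value from 1–6 not eliminated is 4, so R1C4 = 4.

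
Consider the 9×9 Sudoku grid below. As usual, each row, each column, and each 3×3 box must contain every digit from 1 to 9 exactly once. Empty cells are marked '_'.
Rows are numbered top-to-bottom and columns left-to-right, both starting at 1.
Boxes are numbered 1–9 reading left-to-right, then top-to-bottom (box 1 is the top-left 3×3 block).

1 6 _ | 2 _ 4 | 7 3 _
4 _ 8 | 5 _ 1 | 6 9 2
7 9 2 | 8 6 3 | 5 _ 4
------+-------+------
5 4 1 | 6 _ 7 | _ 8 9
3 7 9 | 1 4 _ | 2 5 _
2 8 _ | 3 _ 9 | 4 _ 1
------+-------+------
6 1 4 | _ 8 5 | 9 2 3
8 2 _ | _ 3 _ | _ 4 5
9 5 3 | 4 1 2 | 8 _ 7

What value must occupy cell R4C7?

3

Row 4 already contains {1, 4, 5, 6, 7, 8, 9}.
Column 7 already contains {2, 4, 5, 6, 7, 8, 9}.
Its 3×3 block (box 6) already contains {1, 2, 4, 5, 8, 9}.
The only value from 1–9 not eliminated is 3, so R4C7 = 3.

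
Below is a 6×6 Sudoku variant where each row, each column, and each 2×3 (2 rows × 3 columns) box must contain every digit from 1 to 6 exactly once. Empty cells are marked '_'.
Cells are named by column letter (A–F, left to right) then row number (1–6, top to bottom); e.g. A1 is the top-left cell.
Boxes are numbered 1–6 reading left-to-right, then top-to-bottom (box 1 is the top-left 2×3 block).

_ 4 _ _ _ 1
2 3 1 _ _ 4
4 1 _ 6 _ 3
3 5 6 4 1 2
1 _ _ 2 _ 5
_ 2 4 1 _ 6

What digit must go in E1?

2

Cell E1 itself could take any of {2, 3, 5, 6} by direct elimination.
Consider where 2 can go in box 2.
D1 is out (column D already has a 2).
D2 is out (row 2 already has a 2).
E2 is out (row 2 already has a 2).
So the only cell in box 2 that can hold 2 is E1.
Therefore E1 = 2.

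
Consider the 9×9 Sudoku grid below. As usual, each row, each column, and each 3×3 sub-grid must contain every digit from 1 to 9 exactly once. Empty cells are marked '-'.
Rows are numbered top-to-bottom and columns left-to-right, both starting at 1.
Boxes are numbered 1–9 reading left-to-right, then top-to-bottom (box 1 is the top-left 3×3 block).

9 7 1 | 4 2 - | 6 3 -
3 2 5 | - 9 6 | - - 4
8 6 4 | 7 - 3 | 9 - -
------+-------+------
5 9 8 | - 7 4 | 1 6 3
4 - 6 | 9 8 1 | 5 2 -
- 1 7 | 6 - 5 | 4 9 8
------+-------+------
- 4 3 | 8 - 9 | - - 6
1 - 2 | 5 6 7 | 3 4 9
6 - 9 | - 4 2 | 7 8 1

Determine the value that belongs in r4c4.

2

Row 4 already contains {1, 3, 4, 5, 6, 7, 8, 9}.
Column 4 already contains {4, 5, 6, 7, 8, 9}.
Its 3×3 block (box 5) already contains {1, 4, 5, 6, 7, 8, 9}.
The only value from 1–9 not eliminated is 2, so r4c4 = 2.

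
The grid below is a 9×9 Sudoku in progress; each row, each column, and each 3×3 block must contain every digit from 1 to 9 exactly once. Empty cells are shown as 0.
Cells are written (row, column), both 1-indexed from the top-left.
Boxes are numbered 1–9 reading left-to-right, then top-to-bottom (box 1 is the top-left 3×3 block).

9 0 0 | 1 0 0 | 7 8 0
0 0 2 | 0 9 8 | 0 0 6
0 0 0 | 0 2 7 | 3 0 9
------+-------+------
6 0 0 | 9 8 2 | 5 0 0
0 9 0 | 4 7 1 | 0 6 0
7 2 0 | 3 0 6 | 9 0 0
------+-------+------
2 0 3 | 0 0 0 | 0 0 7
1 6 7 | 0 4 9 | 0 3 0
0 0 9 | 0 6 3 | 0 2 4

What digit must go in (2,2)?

7

Cell (2,2) itself could take any of {1, 3, 4, 5, 7} by direct elimination.
Consider where 7 can go in column 2.
(1,2) is out (row 1 already has a 7).
(3,2) is out (row 3 already has a 7).
(4,2) is out (box 4 already has a 7).
(7,2) is out (row 7 already has a 7).
(9,2) is out (box 7 already has a 7).
So the only cell in column 2 that can hold 7 is (2,2).
Therefore (2,2) = 7.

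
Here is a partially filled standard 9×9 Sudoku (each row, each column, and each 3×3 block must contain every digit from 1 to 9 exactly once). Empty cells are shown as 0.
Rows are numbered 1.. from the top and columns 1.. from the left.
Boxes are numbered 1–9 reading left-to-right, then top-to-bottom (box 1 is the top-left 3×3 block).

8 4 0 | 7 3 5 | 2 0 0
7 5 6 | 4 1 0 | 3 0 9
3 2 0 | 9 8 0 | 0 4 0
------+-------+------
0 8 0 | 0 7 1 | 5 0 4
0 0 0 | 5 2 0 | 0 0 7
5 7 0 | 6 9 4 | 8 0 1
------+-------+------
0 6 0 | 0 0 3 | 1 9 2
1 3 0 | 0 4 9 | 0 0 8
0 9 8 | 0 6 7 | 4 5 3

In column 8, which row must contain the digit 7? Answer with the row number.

Consider where 7 can go in column 8.
row 1, column 8 is out (row 1 already has a 7).
row 2, column 8 is out (row 2 already has a 7).
row 4, column 8 is out (row 4 already has a 7).
row 5, column 8 is out (row 5 already has a 7).
row 6, column 8 is out (row 6 already has a 7).
So the only cell in column 8 that can hold 7 is row 8, column 8.
That is row 8.

8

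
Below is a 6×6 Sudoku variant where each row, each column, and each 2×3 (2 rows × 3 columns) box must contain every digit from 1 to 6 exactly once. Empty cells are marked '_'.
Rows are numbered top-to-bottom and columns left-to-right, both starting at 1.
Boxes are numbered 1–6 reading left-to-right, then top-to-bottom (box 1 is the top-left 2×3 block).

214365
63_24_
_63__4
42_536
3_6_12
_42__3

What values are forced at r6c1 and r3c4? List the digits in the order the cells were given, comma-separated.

1,1

For r6c1:
  Consider where 1 can go in box 5.
  r5c2 is out (row 5 already has a 1).
  So the only cell in box 5 that can hold 1 is r6c1.
  So r6c1 = 1.
For r3c4:
  Row 3 already contains {3, 4, 6}.
  Column 4 already contains {2, 3, 5}.
  Its 2×3 block (box 4) already contains {3, 4, 5, 6}.
  The only value from 1–6 not eliminated is 1, so r3c4 = 1.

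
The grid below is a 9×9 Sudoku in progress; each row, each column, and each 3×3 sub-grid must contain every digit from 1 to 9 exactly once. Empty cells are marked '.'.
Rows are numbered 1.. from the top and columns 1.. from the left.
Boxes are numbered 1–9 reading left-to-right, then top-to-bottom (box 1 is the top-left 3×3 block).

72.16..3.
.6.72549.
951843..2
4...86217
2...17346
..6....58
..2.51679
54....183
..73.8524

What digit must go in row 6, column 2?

Cell row 6, column 2 itself could take any of {1, 3, 7, 9} by direct elimination.
Consider where 7 can go in column 2.
row 4, column 2 is out (row 4 already has a 7).
row 5, column 2 is out (row 5 already has a 7).
row 7, column 2 is out (row 7 already has a 7).
row 9, column 2 is out (row 9 already has a 7).
So the only cell in column 2 that can hold 7 is row 6, column 2.
Therefore row 6, column 2 = 7.

7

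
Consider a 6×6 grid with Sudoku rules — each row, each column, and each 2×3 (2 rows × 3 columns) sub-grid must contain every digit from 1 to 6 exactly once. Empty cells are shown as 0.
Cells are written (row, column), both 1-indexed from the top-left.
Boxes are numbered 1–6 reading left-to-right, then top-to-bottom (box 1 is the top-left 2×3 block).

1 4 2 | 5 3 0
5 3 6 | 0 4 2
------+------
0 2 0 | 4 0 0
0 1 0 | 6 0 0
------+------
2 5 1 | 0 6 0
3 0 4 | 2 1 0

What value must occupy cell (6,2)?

Row 6 already contains {1, 2, 3, 4}.
Column 2 already contains {1, 2, 3, 4, 5}.
Its 2×3 block (box 5) already contains {1, 2, 3, 4, 5}.
The only value from 1–6 not eliminated is 6, so (6,2) = 6.

6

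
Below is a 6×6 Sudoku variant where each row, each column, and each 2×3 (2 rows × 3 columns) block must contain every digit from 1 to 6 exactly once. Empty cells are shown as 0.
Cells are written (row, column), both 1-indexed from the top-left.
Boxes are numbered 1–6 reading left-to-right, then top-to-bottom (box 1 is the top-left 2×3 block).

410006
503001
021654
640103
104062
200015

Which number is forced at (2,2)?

Row 2 already contains {1, 3, 5}.
Column 2 already contains {1, 2, 4}.
Its 2×3 block (box 1) already contains {1, 3, 4, 5}.
The only value from 1–6 not eliminated is 6, so (2,2) = 6.

6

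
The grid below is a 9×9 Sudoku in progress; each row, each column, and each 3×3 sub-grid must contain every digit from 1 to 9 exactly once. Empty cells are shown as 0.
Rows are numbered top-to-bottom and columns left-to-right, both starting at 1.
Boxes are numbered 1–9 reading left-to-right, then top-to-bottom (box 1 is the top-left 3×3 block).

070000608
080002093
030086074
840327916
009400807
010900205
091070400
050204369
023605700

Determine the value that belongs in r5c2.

Row 5 already contains {4, 7, 8, 9}.
Column 2 already contains {1, 2, 3, 4, 5, 7, 8, 9}.
Its 3×3 block (box 4) already contains {1, 4, 8, 9}.
The only value from 1–9 not eliminated is 6, so r5c2 = 6.

6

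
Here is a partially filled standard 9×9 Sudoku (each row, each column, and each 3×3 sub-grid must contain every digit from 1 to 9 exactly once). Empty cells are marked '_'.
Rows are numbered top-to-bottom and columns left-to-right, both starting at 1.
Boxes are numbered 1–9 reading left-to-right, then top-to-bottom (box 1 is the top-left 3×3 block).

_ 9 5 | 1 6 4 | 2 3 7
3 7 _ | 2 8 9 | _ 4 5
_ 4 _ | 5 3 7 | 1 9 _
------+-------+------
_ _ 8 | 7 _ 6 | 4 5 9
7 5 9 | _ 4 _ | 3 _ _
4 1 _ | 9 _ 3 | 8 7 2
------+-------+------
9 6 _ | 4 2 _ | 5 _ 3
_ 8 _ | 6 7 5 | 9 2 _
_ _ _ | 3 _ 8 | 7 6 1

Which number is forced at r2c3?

1

Cell r2c3 itself could take any of {1, 6} by direct elimination.
Consider where 1 can go in row 2.
r2c7 is out (column 7 already has a 1).
So the only cell in row 2 that can hold 1 is r2c3.
Therefore r2c3 = 1.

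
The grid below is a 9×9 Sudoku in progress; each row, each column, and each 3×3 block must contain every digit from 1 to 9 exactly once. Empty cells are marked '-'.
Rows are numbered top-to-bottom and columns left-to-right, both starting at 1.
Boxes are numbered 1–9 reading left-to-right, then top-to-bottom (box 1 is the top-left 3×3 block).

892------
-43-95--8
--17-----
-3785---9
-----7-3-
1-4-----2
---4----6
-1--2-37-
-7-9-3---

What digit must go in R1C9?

Cell R1C9 itself could take any of {1, 3, 4, 5, 7} by direct elimination.
Consider where 7 can go in column 9.
R3C9 is out (row 3 already has a 7).
R5C9 is out (row 5 already has a 7).
R8C9 is out (row 8 already has a 7).
R9C9 is out (row 9 already has a 7).
So the only cell in column 9 that can hold 7 is R1C9.
Therefore R1C9 = 7.

7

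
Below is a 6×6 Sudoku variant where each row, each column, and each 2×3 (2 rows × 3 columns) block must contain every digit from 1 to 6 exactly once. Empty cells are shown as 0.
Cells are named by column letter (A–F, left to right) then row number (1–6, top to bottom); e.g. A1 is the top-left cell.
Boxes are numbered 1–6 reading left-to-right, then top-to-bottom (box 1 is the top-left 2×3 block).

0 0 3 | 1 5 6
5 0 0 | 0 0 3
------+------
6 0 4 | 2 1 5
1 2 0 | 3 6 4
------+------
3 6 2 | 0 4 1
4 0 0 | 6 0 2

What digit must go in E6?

Row 6 already contains {2, 4, 6}.
Column E already contains {1, 4, 5, 6}.
Its 2×3 block (box 6) already contains {1, 2, 4, 6}.
The only value from 1–6 not eliminated is 3, so E6 = 3.

3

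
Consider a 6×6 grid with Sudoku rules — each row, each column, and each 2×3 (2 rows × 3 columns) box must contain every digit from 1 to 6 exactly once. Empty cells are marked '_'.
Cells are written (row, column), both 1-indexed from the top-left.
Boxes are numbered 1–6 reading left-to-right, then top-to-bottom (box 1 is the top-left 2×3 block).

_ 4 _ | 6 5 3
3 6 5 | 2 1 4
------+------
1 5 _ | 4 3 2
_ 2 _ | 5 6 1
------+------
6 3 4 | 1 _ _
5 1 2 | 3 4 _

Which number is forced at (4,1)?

4

Row 4 already contains {1, 2, 5, 6}.
Column 1 already contains {1, 3, 5, 6}.
Its 2×3 block (box 3) already contains {1, 2, 5}.
The only value from 1–6 not eliminated is 4, so (4,1) = 4.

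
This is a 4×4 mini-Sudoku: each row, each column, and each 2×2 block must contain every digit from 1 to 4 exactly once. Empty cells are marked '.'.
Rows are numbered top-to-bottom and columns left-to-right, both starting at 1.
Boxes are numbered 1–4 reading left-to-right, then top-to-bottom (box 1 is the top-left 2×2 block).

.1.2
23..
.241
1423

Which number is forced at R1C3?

Row 1 already contains {1, 2}.
Column 3 already contains {2, 4}.
Its 2×2 block (box 2) already contains {2}.
The only value from 1–4 not eliminated is 3, so R1C3 = 3.

3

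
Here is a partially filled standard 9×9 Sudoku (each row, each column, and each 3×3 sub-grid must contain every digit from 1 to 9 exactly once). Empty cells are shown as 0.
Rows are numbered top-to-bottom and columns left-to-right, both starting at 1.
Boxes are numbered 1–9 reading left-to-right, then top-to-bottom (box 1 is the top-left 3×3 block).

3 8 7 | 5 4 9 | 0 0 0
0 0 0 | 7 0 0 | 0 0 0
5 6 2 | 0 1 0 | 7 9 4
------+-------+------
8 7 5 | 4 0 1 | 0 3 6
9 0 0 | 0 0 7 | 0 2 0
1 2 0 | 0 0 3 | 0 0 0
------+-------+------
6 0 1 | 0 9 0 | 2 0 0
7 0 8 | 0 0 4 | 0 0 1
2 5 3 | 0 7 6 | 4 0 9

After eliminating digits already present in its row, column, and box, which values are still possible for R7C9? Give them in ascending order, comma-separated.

Row 7 already contains {1, 2, 6, 9}.
Column 9 already contains {1, 4, 6, 9}.
Its 3×3 block (box 9) already contains {1, 2, 4, 9}.
Removing those from 1–9 leaves {3, 5, 7, 8} as the candidates for R7C9.

3,5,7,8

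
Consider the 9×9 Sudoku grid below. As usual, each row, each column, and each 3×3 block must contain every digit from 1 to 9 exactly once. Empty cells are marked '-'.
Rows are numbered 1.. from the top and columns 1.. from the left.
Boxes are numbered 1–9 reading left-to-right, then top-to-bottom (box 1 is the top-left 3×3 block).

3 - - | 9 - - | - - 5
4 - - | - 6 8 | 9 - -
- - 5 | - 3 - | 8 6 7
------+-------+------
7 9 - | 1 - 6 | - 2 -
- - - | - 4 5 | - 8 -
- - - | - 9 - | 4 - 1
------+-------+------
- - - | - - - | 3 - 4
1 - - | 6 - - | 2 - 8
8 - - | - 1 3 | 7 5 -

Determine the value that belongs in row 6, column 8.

Cell row 6, column 8 itself could take any of {3, 7} by direct elimination.
Consider where 7 can go in column 8.
row 1, column 8 is out (box 3 already has a 7).
row 2, column 8 is out (box 3 already has a 7).
row 7, column 8 is out (box 9 already has a 7).
row 8, column 8 is out (box 9 already has a 7).
So the only cell in column 8 that can hold 7 is row 6, column 8.
Therefore row 6, column 8 = 7.

7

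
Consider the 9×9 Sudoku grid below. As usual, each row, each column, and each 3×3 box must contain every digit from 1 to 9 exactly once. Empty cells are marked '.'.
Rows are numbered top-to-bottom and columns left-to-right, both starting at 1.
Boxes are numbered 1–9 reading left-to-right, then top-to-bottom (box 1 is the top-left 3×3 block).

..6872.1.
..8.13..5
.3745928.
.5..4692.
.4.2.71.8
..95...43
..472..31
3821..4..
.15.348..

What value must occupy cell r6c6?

Cell r6c6 itself could take any of {1, 8} by direct elimination.
Consider where 1 can go in column 6.
r7c6 is out (row 7 already has a 1).
r8c6 is out (row 8 already has a 1).
So the only cell in column 6 that can hold 1 is r6c6.
Therefore r6c6 = 1.

1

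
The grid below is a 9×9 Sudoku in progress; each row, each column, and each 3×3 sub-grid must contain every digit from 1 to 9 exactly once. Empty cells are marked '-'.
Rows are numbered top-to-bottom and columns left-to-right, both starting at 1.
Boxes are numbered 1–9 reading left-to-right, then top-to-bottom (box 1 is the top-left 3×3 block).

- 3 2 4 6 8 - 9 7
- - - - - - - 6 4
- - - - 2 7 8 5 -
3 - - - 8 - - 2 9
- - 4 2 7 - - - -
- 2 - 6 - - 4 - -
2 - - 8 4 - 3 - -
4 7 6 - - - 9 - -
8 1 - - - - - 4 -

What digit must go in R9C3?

Cell R9C3 itself could take any of {3, 5, 9} by direct elimination.
Consider where 3 can go in column 3.
R2C3 is out (box 1 already has a 3).
R3C3 is out (box 1 already has a 3).
R4C3 is out (row 4 already has a 3).
R6C3 is out (box 4 already has a 3).
R7C3 is out (row 7 already has a 3).
So the only cell in column 3 that can hold 3 is R9C3.
Therefore R9C3 = 3.

3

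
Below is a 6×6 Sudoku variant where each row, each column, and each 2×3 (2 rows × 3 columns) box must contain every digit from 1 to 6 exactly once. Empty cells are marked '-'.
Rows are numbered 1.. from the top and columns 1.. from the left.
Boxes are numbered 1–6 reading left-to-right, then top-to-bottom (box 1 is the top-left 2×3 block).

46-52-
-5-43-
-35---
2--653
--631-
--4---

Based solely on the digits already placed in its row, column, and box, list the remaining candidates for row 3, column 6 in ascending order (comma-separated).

Row 3 already contains {3, 5}.
Column 6 already contains {3}.
Its 2×3 block (box 4) already contains {3, 5, 6}.
Removing those from 1–6 leaves {1, 2, 4} as the candidates for row 3, column 6.

1,2,4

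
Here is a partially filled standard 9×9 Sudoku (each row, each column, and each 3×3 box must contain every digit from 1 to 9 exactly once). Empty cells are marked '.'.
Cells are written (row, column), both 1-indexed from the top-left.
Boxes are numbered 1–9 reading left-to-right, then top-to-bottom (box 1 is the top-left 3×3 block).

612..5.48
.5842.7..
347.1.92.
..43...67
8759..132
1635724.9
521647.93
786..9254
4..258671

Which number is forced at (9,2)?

3

Cell (9,2) itself could take any of {3, 9} by direct elimination.
Consider where 3 can go in box 7.
(9,3) is out (column 3 already has a 3).
So the only cell in box 7 that can hold 3 is (9,2).
Therefore (9,2) = 3.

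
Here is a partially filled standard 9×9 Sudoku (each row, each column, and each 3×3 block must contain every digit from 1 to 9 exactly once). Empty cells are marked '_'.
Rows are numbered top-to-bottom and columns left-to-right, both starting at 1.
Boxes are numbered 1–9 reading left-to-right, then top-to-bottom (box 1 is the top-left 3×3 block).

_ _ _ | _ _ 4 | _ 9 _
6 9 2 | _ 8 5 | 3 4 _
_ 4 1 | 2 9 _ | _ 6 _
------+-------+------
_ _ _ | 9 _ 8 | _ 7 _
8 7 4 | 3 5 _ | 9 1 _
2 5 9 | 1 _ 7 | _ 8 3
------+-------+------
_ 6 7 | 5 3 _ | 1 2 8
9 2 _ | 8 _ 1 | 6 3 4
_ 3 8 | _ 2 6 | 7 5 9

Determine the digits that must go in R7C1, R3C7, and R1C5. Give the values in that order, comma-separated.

4,8,1

For R7C1:
  Row 7 already contains {1, 2, 3, 5, 6, 7, 8}.
  Column 1 already contains {2, 6, 8, 9}.
  Its 3×3 block (box 7) already contains {2, 3, 6, 7, 8, 9}.
  The only value from 1–9 not eliminated is 4, so R7C1 = 4.
For R3C7:
  Consider where 8 can go in row 3.
  R3C1 is out (column 1 already has a 8).
  R3C6 is out (column 6 already has a 8).
  R3C9 is out (column 9 already has a 8).
  So the only cell in row 3 that can hold 8 is R3C7.
  So R3C7 = 8.
For R1C5:
  Consider where 1 can go in box 2.
  R1C4 is out (column 4 already has a 1).
  R2C4 is out (column 4 already has a 1).
  R3C6 is out (row 3 already has a 1).
  So the only cell in box 2 that can hold 1 is R1C5.
  So R1C5 = 1.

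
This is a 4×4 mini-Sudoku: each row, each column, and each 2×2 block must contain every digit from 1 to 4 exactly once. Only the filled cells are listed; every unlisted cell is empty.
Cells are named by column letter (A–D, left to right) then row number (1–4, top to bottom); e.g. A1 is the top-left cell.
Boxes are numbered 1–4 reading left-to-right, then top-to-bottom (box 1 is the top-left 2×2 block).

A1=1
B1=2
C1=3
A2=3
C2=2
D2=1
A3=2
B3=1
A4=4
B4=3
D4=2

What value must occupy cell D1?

Row 1 already contains {1, 2, 3}.
Column D already contains {1, 2}.
Its 2×2 block (box 2) already contains {1, 2, 3}.
The only value from 1–4 not eliminated is 4, so D1 = 4.

4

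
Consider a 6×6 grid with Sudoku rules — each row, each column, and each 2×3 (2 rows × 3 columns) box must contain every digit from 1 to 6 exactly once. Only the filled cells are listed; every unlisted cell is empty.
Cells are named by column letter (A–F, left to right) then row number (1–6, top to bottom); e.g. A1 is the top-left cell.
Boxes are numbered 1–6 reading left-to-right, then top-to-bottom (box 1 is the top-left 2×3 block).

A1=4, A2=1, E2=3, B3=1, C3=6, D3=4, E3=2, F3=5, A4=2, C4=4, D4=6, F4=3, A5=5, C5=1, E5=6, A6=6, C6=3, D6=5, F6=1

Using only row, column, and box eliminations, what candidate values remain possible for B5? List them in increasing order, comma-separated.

2,4

Row 5 already contains {1, 5, 6}.
Column B already contains {1}.
Its 2×3 block (box 5) already contains {1, 3, 5, 6}.
Removing those from 1–6 leaves {2, 4} as the candidates for B5.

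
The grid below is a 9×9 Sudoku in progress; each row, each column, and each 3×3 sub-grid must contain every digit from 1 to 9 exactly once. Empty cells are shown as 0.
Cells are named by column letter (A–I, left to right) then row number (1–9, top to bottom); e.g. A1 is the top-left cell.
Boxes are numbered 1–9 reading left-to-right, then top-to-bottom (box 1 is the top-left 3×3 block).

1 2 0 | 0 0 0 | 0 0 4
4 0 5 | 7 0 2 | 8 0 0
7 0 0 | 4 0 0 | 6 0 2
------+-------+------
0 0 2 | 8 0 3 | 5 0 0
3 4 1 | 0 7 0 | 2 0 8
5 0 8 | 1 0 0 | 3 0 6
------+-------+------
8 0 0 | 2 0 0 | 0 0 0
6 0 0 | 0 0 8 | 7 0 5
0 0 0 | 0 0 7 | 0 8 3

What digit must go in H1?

Cell H1 itself could take any of {3, 5, 7, 9} by direct elimination.
Consider where 7 can go in box 3.
G1 is out (column G already has a 7).
H2 is out (row 2 already has a 7).
I2 is out (row 2 already has a 7).
H3 is out (row 3 already has a 7).
So the only cell in box 3 that can hold 7 is H1.
Therefore H1 = 7.

7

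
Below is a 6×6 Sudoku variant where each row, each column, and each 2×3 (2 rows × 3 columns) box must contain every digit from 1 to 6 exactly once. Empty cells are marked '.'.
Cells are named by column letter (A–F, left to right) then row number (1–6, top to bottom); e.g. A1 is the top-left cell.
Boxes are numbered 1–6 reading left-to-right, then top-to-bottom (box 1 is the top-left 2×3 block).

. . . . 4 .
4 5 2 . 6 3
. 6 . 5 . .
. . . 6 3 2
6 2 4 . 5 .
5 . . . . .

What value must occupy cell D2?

Row 2 already contains {2, 3, 4, 5, 6}.
Column D already contains {5, 6}.
Its 2×3 block (box 2) already contains {3, 4, 6}.
The only value from 1–6 not eliminated is 1, so D2 = 1.

1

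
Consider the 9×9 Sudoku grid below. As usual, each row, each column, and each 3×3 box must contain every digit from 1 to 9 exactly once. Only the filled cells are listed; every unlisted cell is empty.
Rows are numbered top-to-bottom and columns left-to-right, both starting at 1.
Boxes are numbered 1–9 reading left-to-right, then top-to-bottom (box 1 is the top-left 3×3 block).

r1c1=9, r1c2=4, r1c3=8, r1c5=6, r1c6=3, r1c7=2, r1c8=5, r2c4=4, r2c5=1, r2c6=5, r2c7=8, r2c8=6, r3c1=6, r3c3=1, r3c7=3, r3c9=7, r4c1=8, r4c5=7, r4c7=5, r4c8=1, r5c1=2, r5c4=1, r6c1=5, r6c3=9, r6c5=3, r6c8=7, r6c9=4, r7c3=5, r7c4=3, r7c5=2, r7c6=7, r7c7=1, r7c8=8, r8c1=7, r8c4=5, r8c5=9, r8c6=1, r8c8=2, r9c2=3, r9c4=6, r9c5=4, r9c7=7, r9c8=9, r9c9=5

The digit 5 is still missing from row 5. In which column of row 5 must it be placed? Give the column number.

5

Consider where 5 can go in row 5.
r5c2 is out (box 4 already has a 5). r5c3 is out (column 3 already has a 5). r5c6 is out (column 6 already has a 5). r5c7 is out (column 7 already has a 5). The remaining empty cells in row 5 are similarly blocked.
So the only cell in row 5 that can hold 5 is r5c5.
That is column 5.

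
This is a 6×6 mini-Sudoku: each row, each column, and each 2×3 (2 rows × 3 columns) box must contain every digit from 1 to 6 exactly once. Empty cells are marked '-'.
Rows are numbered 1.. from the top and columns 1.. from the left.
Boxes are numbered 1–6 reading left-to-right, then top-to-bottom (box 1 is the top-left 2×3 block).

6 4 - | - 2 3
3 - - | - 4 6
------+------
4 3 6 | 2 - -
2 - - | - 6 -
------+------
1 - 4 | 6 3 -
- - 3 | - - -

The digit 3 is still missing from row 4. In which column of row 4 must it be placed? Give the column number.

Consider where 3 can go in row 4.
row 4, column 2 is out (column 2 already has a 3).
row 4, column 3 is out (column 3 already has a 3).
row 4, column 6 is out (column 6 already has a 3).
So the only cell in row 4 that can hold 3 is row 4, column 4.
That is column 4.

4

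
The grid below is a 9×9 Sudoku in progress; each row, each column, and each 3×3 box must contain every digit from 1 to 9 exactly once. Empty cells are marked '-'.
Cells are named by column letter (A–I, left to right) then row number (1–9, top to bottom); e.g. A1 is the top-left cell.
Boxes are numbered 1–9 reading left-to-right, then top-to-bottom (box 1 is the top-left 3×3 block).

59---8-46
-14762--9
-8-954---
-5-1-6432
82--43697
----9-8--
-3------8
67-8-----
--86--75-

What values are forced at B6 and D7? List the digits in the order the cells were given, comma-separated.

For B6:
  Consider where 6 can go in column B.
  B9 is out (row 9 already has a 6).
  So the only cell in column B that can hold 6 is B6.
  So B6 = 6.
For D7:
  Consider where 4 can go in box 8.
  E7 is out (column E already has a 4). F7 is out (column F already has a 4). E8 is out (column E already has a 4). F8 is out (column F already has a 4). The remaining empty cells in box 8 are similarly blocked.
  So the only cell in box 8 that can hold 4 is D7.
  So D7 = 4.

6,4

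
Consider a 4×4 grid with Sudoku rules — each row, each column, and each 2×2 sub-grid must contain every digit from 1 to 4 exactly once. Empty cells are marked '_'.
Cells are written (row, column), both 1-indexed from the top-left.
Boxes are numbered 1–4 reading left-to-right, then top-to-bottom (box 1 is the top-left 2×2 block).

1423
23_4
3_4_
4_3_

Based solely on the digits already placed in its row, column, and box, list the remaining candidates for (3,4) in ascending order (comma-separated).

1,2

Row 3 already contains {3, 4}.
Column 4 already contains {3, 4}.
Its 2×2 block (box 4) already contains {3, 4}.
Removing those from 1–4 leaves {1, 2} as the candidates for (3,4).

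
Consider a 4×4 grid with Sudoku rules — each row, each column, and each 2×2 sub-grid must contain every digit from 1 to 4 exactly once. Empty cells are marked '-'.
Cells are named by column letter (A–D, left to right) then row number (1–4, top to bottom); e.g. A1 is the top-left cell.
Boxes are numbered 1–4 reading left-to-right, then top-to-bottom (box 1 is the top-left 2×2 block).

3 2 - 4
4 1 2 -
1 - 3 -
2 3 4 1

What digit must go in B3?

Row 3 already contains {1, 3}.
Column B already contains {1, 2, 3}.
Its 2×2 block (box 3) already contains {1, 2, 3}.
The only value from 1–4 not eliminated is 4, so B3 = 4.

4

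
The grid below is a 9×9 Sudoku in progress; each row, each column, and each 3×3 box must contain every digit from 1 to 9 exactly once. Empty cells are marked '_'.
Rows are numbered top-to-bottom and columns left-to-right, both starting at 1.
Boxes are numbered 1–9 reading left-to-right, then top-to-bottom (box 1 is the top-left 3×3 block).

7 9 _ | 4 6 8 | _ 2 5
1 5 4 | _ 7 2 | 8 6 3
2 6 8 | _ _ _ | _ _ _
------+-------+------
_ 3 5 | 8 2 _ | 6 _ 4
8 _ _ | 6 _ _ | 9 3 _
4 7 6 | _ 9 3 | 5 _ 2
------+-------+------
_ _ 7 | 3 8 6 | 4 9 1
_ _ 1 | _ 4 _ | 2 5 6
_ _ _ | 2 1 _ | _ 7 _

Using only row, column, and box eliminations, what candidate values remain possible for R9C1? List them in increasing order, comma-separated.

Row 9 already contains {1, 2, 7}.
Column 1 already contains {1, 2, 4, 7, 8}.
Its 3×3 block (box 7) already contains {1, 7}.
Removing those from 1–9 leaves {3, 5, 6, 9} as the candidates for R9C1.

3,5,6,9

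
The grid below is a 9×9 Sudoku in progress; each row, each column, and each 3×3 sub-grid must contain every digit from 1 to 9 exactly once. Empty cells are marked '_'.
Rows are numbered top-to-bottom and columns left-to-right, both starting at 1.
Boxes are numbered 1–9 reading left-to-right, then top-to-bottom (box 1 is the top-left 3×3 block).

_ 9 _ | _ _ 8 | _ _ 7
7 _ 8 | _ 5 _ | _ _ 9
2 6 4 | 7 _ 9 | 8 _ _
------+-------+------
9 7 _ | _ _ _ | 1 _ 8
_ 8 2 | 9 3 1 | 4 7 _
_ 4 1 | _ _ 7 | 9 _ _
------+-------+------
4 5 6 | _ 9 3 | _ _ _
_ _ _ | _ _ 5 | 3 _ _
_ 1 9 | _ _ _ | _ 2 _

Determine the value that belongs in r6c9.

Cell r6c9 itself could take any of {2, 3, 5, 6} by direct elimination.
Consider where 2 can go in box 6.
r4c8 is out (column 8 already has a 2).
r5c9 is out (row 5 already has a 2).
r6c8 is out (column 8 already has a 2).
So the only cell in box 6 that can hold 2 is r6c9.
Therefore r6c9 = 2.

2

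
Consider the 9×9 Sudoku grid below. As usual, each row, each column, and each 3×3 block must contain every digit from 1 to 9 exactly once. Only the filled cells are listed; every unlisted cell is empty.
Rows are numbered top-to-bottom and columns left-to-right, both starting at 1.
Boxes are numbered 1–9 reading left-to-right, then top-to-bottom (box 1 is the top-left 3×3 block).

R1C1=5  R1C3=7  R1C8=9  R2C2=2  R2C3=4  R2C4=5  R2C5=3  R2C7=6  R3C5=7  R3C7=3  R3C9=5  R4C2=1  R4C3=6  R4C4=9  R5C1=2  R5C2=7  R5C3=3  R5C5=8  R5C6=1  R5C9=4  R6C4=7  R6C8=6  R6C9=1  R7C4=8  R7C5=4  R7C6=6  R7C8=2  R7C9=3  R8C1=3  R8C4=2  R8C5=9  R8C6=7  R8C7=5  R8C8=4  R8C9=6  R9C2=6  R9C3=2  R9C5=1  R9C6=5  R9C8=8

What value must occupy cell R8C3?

Cell R8C3 itself could take any of {1, 8} by direct elimination.
Consider where 1 can go in row 8.
R8C2 is out (column 2 already has a 1).
So the only cell in row 8 that can hold 1 is R8C3.
Therefore R8C3 = 1.

1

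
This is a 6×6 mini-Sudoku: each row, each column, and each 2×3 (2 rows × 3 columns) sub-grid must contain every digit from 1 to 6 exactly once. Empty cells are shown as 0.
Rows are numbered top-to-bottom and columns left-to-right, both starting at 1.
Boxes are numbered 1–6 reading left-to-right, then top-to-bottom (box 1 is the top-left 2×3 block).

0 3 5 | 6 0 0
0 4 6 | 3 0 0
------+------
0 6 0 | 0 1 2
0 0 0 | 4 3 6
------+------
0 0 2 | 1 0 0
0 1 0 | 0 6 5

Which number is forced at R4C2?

2

Cell R4C2 itself could take any of {2, 5} by direct elimination.
Consider where 2 can go in column 2.
R5C2 is out (row 5 already has a 2).
So the only cell in column 2 that can hold 2 is R4C2.
Therefore R4C2 = 2.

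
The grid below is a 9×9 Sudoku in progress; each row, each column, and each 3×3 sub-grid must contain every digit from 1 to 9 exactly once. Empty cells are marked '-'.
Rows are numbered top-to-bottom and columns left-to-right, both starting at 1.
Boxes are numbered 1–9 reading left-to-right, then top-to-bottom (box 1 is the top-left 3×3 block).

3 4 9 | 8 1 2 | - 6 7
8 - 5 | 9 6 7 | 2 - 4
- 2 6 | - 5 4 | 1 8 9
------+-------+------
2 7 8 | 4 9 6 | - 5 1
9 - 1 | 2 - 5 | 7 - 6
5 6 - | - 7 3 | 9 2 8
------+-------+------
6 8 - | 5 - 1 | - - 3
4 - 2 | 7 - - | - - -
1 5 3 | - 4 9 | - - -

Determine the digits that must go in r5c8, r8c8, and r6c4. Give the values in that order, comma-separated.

4,1,1

For r5c8:
  Consider where 4 can go in box 6.
  r4c7 is out (row 4 already has a 4).
  So the only cell in box 6 that can hold 4 is r5c8.
  So r5c8 = 4.
For r8c8:
  Consider where 1 can go in column 8.
  r2c8 is out (box 3 already has a 1).
  r5c8 is out (row 5 already has a 1).
  r7c8 is out (row 7 already has a 1).
  r9c8 is out (row 9 already has a 1).
  So the only cell in column 8 that can hold 1 is r8c8.
  So r8c8 = 1.
For r6c4:
  Row 6 already contains {2, 3, 5, 6, 7, 8, 9}.
  Column 4 already contains {2, 4, 5, 7, 8, 9}.
  Its 3×3 block (box 5) already contains {2, 3, 4, 5, 6, 7, 9}.
  The only value from 1–9 not eliminated is 1, so r6c4 = 1.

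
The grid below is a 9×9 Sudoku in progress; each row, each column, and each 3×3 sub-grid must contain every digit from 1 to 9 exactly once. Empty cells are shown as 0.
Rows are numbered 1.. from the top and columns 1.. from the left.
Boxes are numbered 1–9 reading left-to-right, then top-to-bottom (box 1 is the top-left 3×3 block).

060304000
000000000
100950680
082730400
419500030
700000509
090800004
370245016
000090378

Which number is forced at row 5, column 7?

Cell row 5, column 7 itself could take any of {2, 7, 8} by direct elimination.
Consider where 8 can go in column 7.
row 1, column 7 is out (box 3 already has a 8).
row 2, column 7 is out (box 3 already has a 8).
row 7, column 7 is out (row 7 already has a 8).
row 8, column 7 is out (box 9 already has a 8).
So the only cell in column 7 that can hold 8 is row 5, column 7.
Therefore row 5, column 7 = 8.

8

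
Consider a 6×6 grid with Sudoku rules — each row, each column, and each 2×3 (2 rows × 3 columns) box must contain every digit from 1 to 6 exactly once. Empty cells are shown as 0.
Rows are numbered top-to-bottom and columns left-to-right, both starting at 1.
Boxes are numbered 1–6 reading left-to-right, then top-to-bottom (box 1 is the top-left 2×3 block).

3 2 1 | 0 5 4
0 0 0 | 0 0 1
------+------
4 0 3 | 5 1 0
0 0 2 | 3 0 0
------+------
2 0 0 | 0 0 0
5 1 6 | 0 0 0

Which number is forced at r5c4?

Cell r5c4 itself could take any of {1, 4, 6} by direct elimination.
Consider where 1 can go in box 6.
r5c5 is out (column 5 already has a 1).
r5c6 is out (column 6 already has a 1).
r6c4 is out (row 6 already has a 1).
r6c5 is out (row 6 already has a 1).
r6c6 is out (row 6 already has a 1).
So the only cell in box 6 that can hold 1 is r5c4.
Therefore r5c4 = 1.

1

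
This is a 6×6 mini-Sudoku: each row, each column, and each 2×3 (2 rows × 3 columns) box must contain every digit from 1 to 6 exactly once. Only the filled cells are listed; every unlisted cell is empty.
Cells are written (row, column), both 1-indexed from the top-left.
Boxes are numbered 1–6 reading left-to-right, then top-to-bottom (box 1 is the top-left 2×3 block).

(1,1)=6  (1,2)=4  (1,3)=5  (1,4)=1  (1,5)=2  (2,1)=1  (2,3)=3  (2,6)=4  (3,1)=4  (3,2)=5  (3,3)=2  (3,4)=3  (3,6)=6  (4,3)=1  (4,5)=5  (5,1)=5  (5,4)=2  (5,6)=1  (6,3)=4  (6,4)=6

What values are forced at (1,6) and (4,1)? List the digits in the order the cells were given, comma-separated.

3,3

For (1,6):
  Row 1 already contains {1, 2, 4, 5, 6}.
  Column 6 already contains {1, 4, 6}.
  Its 2×3 block (box 2) already contains {1, 2, 4}.
  The only value from 1–6 not eliminated is 3, so (1,6) = 3.
For (4,1):
  Row 4 already contains {1, 5}.
  Column 1 already contains {1, 4, 5, 6}.
  Its 2×3 block (box 3) already contains {1, 2, 4, 5}.
  The only value from 1–6 not eliminated is 3, so (4,1) = 3.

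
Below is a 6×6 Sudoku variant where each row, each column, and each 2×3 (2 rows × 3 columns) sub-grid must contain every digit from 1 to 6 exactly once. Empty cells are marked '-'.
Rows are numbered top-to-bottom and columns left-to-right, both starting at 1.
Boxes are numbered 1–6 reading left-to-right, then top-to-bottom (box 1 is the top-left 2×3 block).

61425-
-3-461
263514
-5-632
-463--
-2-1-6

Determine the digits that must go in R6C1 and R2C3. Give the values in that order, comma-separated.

For R6C1:
  Consider where 3 can go in box 5.
  R5C1 is out (row 5 already has a 3).
  R6C3 is out (column 3 already has a 3).
  So the only cell in box 5 that can hold 3 is R6C1.
  So R6C1 = 3.
For R2C3:
  Consider where 2 can go in box 1.
  R2C1 is out (column 1 already has a 2).
  So the only cell in box 1 that can hold 2 is R2C3.
  So R2C3 = 2.

3,2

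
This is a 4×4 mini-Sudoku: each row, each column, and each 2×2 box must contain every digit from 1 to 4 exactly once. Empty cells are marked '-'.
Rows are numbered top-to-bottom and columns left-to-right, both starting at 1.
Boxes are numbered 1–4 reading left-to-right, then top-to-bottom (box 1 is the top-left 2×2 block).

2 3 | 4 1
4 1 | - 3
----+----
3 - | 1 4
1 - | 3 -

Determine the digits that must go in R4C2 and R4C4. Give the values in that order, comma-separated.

For R4C2:
  Consider where 4 can go in box 3.
  R3C2 is out (row 3 already has a 4).
  So the only cell in box 3 that can hold 4 is R4C2.
  So R4C2 = 4.
For R4C4:
  Row 4 already contains {1, 3}.
  Column 4 already contains {1, 3, 4}.
  Its 2×2 block (box 4) already contains {1, 3, 4}.
  The only value from 1–4 not eliminated is 2, so R4C4 = 2.

4,2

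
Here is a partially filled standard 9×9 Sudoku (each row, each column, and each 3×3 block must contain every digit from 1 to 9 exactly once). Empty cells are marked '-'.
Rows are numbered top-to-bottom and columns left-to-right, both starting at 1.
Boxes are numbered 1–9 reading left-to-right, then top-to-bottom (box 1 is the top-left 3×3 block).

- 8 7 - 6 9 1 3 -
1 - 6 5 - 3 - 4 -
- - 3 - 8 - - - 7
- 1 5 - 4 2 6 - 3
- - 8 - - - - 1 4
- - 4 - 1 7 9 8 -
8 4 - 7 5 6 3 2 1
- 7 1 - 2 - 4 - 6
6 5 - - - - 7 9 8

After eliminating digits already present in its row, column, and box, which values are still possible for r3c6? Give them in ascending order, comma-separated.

1,4

Row 3 already contains {3, 7, 8}.
Column 6 already contains {2, 3, 6, 7, 9}.
Its 3×3 block (box 2) already contains {3, 5, 6, 8, 9}.
Removing those from 1–9 leaves {1, 4} as the candidates for r3c6.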